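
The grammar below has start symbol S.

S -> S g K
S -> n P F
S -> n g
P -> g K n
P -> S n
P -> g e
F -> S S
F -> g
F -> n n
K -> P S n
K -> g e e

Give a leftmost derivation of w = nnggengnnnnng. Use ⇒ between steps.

S ⇒ nPF ⇒ nSnF ⇒ nnPFnF ⇒ nngKnFnF ⇒ nngPSnnFnF ⇒ nnggeSnnFnF ⇒ nnggengnnFnF ⇒ nnggengnnnnnF ⇒ nnggengnnnnng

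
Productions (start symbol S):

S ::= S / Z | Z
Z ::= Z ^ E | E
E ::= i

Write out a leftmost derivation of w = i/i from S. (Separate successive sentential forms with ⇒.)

S ⇒ S/Z ⇒ Z/Z ⇒ E/Z ⇒ i/Z ⇒ i/E ⇒ i/i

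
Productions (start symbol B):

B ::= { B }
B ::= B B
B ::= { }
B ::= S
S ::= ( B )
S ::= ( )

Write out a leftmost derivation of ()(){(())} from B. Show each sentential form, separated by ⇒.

B ⇒ BB   [B ::= B B]
BB ⇒ BBB   [B ::= B B]
BBB ⇒ SBB   [B ::= S]
SBB ⇒ ()BB   [S ::= ( )]
()BB ⇒ ()SB   [B ::= S]
()SB ⇒ ()()B   [S ::= ( )]
()()B ⇒ ()(){B}   [B ::= { B }]
()(){B} ⇒ ()(){S}   [B ::= S]
()(){S} ⇒ ()(){(B)}   [S ::= ( B )]
()(){(B)} ⇒ ()(){(S)}   [B ::= S]
()(){(S)} ⇒ ()(){(())}   [S ::= ( )]

B ⇒ BB ⇒ BBB ⇒ SBB ⇒ ()BB ⇒ ()SB ⇒ ()()B ⇒ ()(){B} ⇒ ()(){S} ⇒ ()(){(B)} ⇒ ()(){(S)} ⇒ ()(){(())}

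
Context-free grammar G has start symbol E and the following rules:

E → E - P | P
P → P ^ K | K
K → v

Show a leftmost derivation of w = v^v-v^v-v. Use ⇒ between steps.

E ⇒ E-P   [E → E - P]
E-P ⇒ E-P-P   [E → E - P]
E-P-P ⇒ P-P-P   [E → P]
P-P-P ⇒ P^K-P-P   [P → P ^ K]
P^K-P-P ⇒ K^K-P-P   [P → K]
K^K-P-P ⇒ v^K-P-P   [K → v]
v^K-P-P ⇒ v^v-P-P   [K → v]
v^v-P-P ⇒ v^v-P^K-P   [P → P ^ K]
v^v-P^K-P ⇒ v^v-K^K-P   [P → K]
v^v-K^K-P ⇒ v^v-v^K-P   [K → v]
v^v-v^K-P ⇒ v^v-v^v-P   [K → v]
v^v-v^v-P ⇒ v^v-v^v-K   [P → K]
v^v-v^v-K ⇒ v^v-v^v-v   [K → v]

E ⇒ E-P ⇒ E-P-P ⇒ P-P-P ⇒ P^K-P-P ⇒ K^K-P-P ⇒ v^K-P-P ⇒ v^v-P-P ⇒ v^v-P^K-P ⇒ v^v-K^K-P ⇒ v^v-v^K-P ⇒ v^v-v^v-P ⇒ v^v-v^v-K ⇒ v^v-v^v-v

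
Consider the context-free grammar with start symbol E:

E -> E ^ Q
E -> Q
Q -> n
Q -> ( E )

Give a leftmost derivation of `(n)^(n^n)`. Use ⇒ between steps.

E ⇒ E^Q   [E -> E ^ Q]
E^Q ⇒ Q^Q   [E -> Q]
Q^Q ⇒ (E)^Q   [Q -> ( E )]
(E)^Q ⇒ (Q)^Q   [E -> Q]
(Q)^Q ⇒ (n)^Q   [Q -> n]
(n)^Q ⇒ (n)^(E)   [Q -> ( E )]
(n)^(E) ⇒ (n)^(E^Q)   [E -> E ^ Q]
(n)^(E^Q) ⇒ (n)^(Q^Q)   [E -> Q]
(n)^(Q^Q) ⇒ (n)^(n^Q)   [Q -> n]
(n)^(n^Q) ⇒ (n)^(n^n)   [Q -> n]

E⇒E^Q⇒Q^Q⇒(E)^Q⇒(Q)^Q⇒(n)^Q⇒(n)^(E)⇒(n)^(E^Q)⇒(n)^(Q^Q)⇒(n)^(n^Q)⇒(n)^(n^n)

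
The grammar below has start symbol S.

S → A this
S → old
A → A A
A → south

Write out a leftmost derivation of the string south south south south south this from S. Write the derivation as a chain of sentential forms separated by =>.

S => A this   [S → A this]
A this => A A this   [A → A A]
A A this => A A A this   [A → A A]
A A A this => A A A A this   [A → A A]
A A A A this => A A A A A this   [A → A A]
A A A A A this => south A A A A this   [A → south]
south A A A A this => south south A A A this   [A → south]
south south A A A this => south south south A A this   [A → south]
south south south A A this => south south south south A this   [A → south]
south south south south A this => south south south south south this   [A → south]

S => A this => A A this => A A A this => A A A A this => A A A A A this => south A A A A this => south south A A A this => south south south A A this => south south south south A this => south south south south south this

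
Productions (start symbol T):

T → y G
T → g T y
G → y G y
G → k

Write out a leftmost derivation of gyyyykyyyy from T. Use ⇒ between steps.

T ⇒ gTy   [T → g T y]
gTy ⇒ gyGy   [T → y G]
gyGy ⇒ gyyGyy   [G → y G y]
gyyGyy ⇒ gyyyGyyy   [G → y G y]
gyyyGyyy ⇒ gyyyyGyyyy   [G → y G y]
gyyyyGyyyy ⇒ gyyyykyyyy   [G → k]

T⇒gTy⇒gyGy⇒gyyGyy⇒gyyyGyyy⇒gyyyyGyyyy⇒gyyyykyyyy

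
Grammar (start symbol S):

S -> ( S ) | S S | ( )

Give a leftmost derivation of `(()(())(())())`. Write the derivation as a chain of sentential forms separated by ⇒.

S ⇒ (S) ⇒ (SS) ⇒ (SSS) ⇒ (()SS) ⇒ (()SSS) ⇒ (()(S)SS) ⇒ (()(())SS) ⇒ (()(())(S)S) ⇒ (()(())(())S) ⇒ (()(())(())())

S ⇒ (S)   [S -> ( S )]
(S) ⇒ (SS)   [S -> S S]
(SS) ⇒ (SSS)   [S -> S S]
(SSS) ⇒ (()SS)   [S -> ( )]
(()SS) ⇒ (()SSS)   [S -> S S]
(()SSS) ⇒ (()(S)SS)   [S -> ( S )]
(()(S)SS) ⇒ (()(())SS)   [S -> ( )]
(()(())SS) ⇒ (()(())(S)S)   [S -> ( S )]
(()(())(S)S) ⇒ (()(())(())S)   [S -> ( )]
(()(())(())S) ⇒ (()(())(())())   [S -> ( )]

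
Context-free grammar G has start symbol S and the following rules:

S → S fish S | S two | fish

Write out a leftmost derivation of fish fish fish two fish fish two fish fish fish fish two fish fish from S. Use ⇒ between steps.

S ⇒ S fish S   [S → S fish S]
S fish S ⇒ S fish S fish S   [S → S fish S]
S fish S fish S ⇒ fish fish S fish S   [S → fish]
fish fish S fish S ⇒ fish fish S fish S fish S   [S → S fish S]
fish fish S fish S fish S ⇒ fish fish S fish S fish S fish S   [S → S fish S]
fish fish S fish S fish S fish S ⇒ fish fish S two fish S fish S fish S   [S → S two]
fish fish S two fish S fish S fish S ⇒ fish fish fish two fish S fish S fish S   [S → fish]
fish fish fish two fish S fish S fish S ⇒ fish fish fish two fish S two fish S fish S   [S → S two]
fish fish fish two fish S two fish S fish S ⇒ fish fish fish two fish fish two fish S fish S   [S → fish]
fish fish fish two fish fish two fish S fish S ⇒ fish fish fish two fish fish two fish S fish S fish S   [S → S fish S]
fish fish fish two fish fish two fish S fish S fish S ⇒ fish fish fish two fish fish two fish fish fish S fish S   [S → fish]
fish fish fish two fish fish two fish fish fish S fish S ⇒ fish fish fish two fish fish two fish fish fish S two fish S   [S → S two]
fish fish fish two fish fish two fish fish fish S two fish S ⇒ fish fish fish two fish fish two fish fish fish fish two fish S   [S → fish]
fish fish fish two fish fish two fish fish fish fish two fish S ⇒ fish fish fish two fish fish two fish fish fish fish two fish fish   [S → fish]

S ⇒ S fish S ⇒ S fish S fish S ⇒ fish fish S fish S ⇒ fish fish S fish S fish S ⇒ fish fish S fish S fish S fish S ⇒ fish fish S two fish S fish S fish S ⇒ fish fish fish two fish S fish S fish S ⇒ fish fish fish two fish S two fish S fish S ⇒ fish fish fish two fish fish two fish S fish S ⇒ fish fish fish two fish fish two fish S fish S fish S ⇒ fish fish fish two fish fish two fish fish fish S fish S ⇒ fish fish fish two fish fish two fish fish fish S two fish S ⇒ fish fish fish two fish fish two fish fish fish fish two fish S ⇒ fish fish fish two fish fish two fish fish fish fish two fish fish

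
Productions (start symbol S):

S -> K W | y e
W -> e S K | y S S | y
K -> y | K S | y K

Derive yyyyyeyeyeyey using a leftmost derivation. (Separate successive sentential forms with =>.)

S=>KW=>yKW=>yKSW=>yKSSW=>yKSSSW=>yyKSSSW=>yyKSSSSW=>yyyKSSSSW=>yyyySSSSW=>yyyyyeSSSW=>yyyyyeyeSSW=>yyyyyeyeyeSW=>yyyyyeyeyeyeW=>yyyyyeyeyeyey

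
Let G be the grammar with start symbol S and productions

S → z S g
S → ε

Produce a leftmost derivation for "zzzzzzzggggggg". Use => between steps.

S=>zSg=>zzSgg=>zzzSggg=>zzzzSgggg=>zzzzzSggggg=>zzzzzzSgggggg=>zzzzzzzSggggggg=>zzzzzzzggggggg

S => zSg   [S → z S g]
zSg => zzSgg   [S → z S g]
zzSgg => zzzSggg   [S → z S g]
zzzSggg => zzzzSgggg   [S → z S g]
zzzzSgggg => zzzzzSggggg   [S → z S g]
zzzzzSggggg => zzzzzzSgggggg   [S → z S g]
zzzzzzSgggggg => zzzzzzzSggggggg   [S → z S g]
zzzzzzzSggggggg => zzzzzzzggggggg   [S → ε]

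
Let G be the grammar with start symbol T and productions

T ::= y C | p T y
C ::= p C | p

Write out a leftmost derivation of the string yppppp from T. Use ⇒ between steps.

T⇒yC⇒ypC⇒yppC⇒ypppC⇒yppppC⇒yppppp

T ⇒ yC   [T ::= y C]
yC ⇒ ypC   [C ::= p C]
ypC ⇒ yppC   [C ::= p C]
yppC ⇒ ypppC   [C ::= p C]
ypppC ⇒ yppppC   [C ::= p C]
yppppC ⇒ yppppp   [C ::= p]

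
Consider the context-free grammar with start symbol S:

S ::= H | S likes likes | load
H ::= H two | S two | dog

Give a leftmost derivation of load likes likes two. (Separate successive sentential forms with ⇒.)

S ⇒ H ⇒ S two ⇒ S likes likes two ⇒ load likes likes two

S ⇒ H   [S ::= H]
H ⇒ S two   [H ::= S two]
S two ⇒ S likes likes two   [S ::= S likes likes]
S likes likes two ⇒ load likes likes two   [S ::= load]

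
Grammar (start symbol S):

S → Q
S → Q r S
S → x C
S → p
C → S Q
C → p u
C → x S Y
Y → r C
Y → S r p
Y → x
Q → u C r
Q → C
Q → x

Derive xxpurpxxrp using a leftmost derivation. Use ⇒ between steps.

S⇒QrS⇒CrS⇒SQrS⇒xCQrS⇒xxSYQrS⇒xxQrSYQrS⇒xxCrSYQrS⇒xxpurSYQrS⇒xxpurpYQrS⇒xxpurpxQrS⇒xxpurpxxrS⇒xxpurpxxrp

S ⇒ QrS   [S → Q r S]
QrS ⇒ CrS   [Q → C]
CrS ⇒ SQrS   [C → S Q]
SQrS ⇒ xCQrS   [S → x C]
xCQrS ⇒ xxSYQrS   [C → x S Y]
xxSYQrS ⇒ xxQrSYQrS   [S → Q r S]
xxQrSYQrS ⇒ xxCrSYQrS   [Q → C]
xxCrSYQrS ⇒ xxpurSYQrS   [C → p u]
xxpurSYQrS ⇒ xxpurpYQrS   [S → p]
xxpurpYQrS ⇒ xxpurpxQrS   [Y → x]
xxpurpxQrS ⇒ xxpurpxxrS   [Q → x]
xxpurpxxrS ⇒ xxpurpxxrp   [S → p]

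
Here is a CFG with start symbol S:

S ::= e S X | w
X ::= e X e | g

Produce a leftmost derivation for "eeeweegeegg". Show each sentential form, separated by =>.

S => eSX   [S ::= e S X]
eSX => eeSXX   [S ::= e S X]
eeSXX => eeeSXXX   [S ::= e S X]
eeeSXXX => eeewXXX   [S ::= w]
eeewXXX => eeeweXeXX   [X ::= e X e]
eeeweXeXX => eeeweeXeeXX   [X ::= e X e]
eeeweeXeeXX => eeeweegeeXX   [X ::= g]
eeeweegeeXX => eeeweegeegX   [X ::= g]
eeeweegeegX => eeeweegeegg   [X ::= g]

S=>eSX=>eeSXX=>eeeSXXX=>eeewXXX=>eeeweXeXX=>eeeweeXeeXX=>eeeweegeeXX=>eeeweegeegX=>eeeweegeegg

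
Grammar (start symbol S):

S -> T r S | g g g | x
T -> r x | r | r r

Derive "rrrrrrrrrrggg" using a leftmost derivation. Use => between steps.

S => TrS => rrrS => rrrTrS => rrrrrS => rrrrrTrS => rrrrrrrS => rrrrrrrTrS => rrrrrrrrrrS => rrrrrrrrrrggg

S => TrS   [S -> T r S]
TrS => rrrS   [T -> r r]
rrrS => rrrTrS   [S -> T r S]
rrrTrS => rrrrrS   [T -> r]
rrrrrS => rrrrrTrS   [S -> T r S]
rrrrrTrS => rrrrrrrS   [T -> r]
rrrrrrrS => rrrrrrrTrS   [S -> T r S]
rrrrrrrTrS => rrrrrrrrrrS   [T -> r r]
rrrrrrrrrrS => rrrrrrrrrrggg   [S -> g g g]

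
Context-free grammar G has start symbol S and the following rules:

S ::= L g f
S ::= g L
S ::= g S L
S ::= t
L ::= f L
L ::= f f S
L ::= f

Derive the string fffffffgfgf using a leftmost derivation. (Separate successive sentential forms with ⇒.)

S ⇒ Lgf   [S ::= L g f]
Lgf ⇒ ffSgf   [L ::= f f S]
ffSgf ⇒ ffLgfgf   [S ::= L g f]
ffLgfgf ⇒ fffLgfgf   [L ::= f L]
fffLgfgf ⇒ ffffLgfgf   [L ::= f L]
ffffLgfgf ⇒ fffffLgfgf   [L ::= f L]
fffffLgfgf ⇒ ffffffLgfgf   [L ::= f L]
ffffffLgfgf ⇒ fffffffgfgf   [L ::= f]

S⇒Lgf⇒ffSgf⇒ffLgfgf⇒fffLgfgf⇒ffffLgfgf⇒fffffLgfgf⇒ffffffLgfgf⇒fffffffgfgf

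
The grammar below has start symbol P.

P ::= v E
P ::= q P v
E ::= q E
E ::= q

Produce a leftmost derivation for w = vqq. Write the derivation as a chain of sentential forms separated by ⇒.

P ⇒ vE   [P ::= v E]
vE ⇒ vqE   [E ::= q E]
vqE ⇒ vqq   [E ::= q]

P ⇒ vE ⇒ vqE ⇒ vqq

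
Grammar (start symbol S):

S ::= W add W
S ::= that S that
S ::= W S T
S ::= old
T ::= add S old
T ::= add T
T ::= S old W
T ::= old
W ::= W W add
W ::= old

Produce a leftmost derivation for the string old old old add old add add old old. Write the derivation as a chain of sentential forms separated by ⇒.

S ⇒ W S T   [S ::= W S T]
W S T ⇒ W W add S T   [W ::= W W add]
W W add S T ⇒ old W add S T   [W ::= old]
old W add S T ⇒ old W W add add S T   [W ::= W W add]
old W W add add S T ⇒ old W W add W add add S T   [W ::= W W add]
old W W add W add add S T ⇒ old old W add W add add S T   [W ::= old]
old old W add W add add S T ⇒ old old old add W add add S T   [W ::= old]
old old old add W add add S T ⇒ old old old add old add add S T   [W ::= old]
old old old add old add add S T ⇒ old old old add old add add old T   [S ::= old]
old old old add old add add old T ⇒ old old old add old add add old old   [T ::= old]

S ⇒ W S T ⇒ W W add S T ⇒ old W add S T ⇒ old W W add add S T ⇒ old W W add W add add S T ⇒ old old W add W add add S T ⇒ old old old add W add add S T ⇒ old old old add old add add S T ⇒ old old old add old add add old T ⇒ old old old add old add add old old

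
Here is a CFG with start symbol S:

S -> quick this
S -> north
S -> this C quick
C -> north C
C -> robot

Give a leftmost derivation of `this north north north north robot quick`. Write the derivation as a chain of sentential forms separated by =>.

S => this C quick   [S -> this C quick]
this C quick => this north C quick   [C -> north C]
this north C quick => this north north C quick   [C -> north C]
this north north C quick => this north north north C quick   [C -> north C]
this north north north C quick => this north north north north C quick   [C -> north C]
this north north north north C quick => this north north north north robot quick   [C -> robot]

S => this C quick => this north C quick => this north north C quick => this north north north C quick => this north north north north C quick => this north north north north robot quick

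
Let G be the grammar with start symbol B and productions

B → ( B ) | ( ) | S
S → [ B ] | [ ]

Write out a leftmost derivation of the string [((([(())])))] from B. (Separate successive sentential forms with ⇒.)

B ⇒ S   [B → S]
S ⇒ [B]   [S → [ B ]]
[B] ⇒ [(B)]   [B → ( B )]
[(B)] ⇒ [((B))]   [B → ( B )]
[((B))] ⇒ [(((B)))]   [B → ( B )]
[(((B)))] ⇒ [(((S)))]   [B → S]
[(((S)))] ⇒ [((([B])))]   [S → [ B ]]
[((([B])))] ⇒ [((([(B)])))]   [B → ( B )]
[((([(B)])))] ⇒ [((([(())])))]   [B → ( )]

B ⇒ S ⇒ [B] ⇒ [(B)] ⇒ [((B))] ⇒ [(((B)))] ⇒ [(((S)))] ⇒ [((([B])))] ⇒ [((([(B)])))] ⇒ [((([(())])))]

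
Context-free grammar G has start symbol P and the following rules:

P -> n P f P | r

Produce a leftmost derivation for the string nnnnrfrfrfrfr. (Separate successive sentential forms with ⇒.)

P ⇒ nPfP ⇒ nnPfPfP ⇒ nnnPfPfPfP ⇒ nnnnPfPfPfPfP ⇒ nnnnrfPfPfPfP ⇒ nnnnrfrfPfPfP ⇒ nnnnrfrfrfPfP ⇒ nnnnrfrfrfrfP ⇒ nnnnrfrfrfrfr

P ⇒ nPfP   [P -> n P f P]
nPfP ⇒ nnPfPfP   [P -> n P f P]
nnPfPfP ⇒ nnnPfPfPfP   [P -> n P f P]
nnnPfPfPfP ⇒ nnnnPfPfPfPfP   [P -> n P f P]
nnnnPfPfPfPfP ⇒ nnnnrfPfPfPfP   [P -> r]
nnnnrfPfPfPfP ⇒ nnnnrfrfPfPfP   [P -> r]
nnnnrfrfPfPfP ⇒ nnnnrfrfrfPfP   [P -> r]
nnnnrfrfrfPfP ⇒ nnnnrfrfrfrfP   [P -> r]
nnnnrfrfrfrfP ⇒ nnnnrfrfrfrfr   [P -> r]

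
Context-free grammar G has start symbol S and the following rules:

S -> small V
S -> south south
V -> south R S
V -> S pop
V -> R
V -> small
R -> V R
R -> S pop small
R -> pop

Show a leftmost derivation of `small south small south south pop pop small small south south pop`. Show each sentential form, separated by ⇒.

S ⇒ small V ⇒ small south R S ⇒ small south S pop small S ⇒ small south small V pop small S ⇒ small south small S pop pop small S ⇒ small south small south south pop pop small S ⇒ small south small south south pop pop small small V ⇒ small south small south south pop pop small small S pop ⇒ small south small south south pop pop small small south south pop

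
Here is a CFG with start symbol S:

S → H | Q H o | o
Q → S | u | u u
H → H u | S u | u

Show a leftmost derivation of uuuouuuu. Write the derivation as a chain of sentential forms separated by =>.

S => H => Hu => Huu => Suuu => Huuu => Suuuu => QHouuuu => uuHouuuu => uuuouuuu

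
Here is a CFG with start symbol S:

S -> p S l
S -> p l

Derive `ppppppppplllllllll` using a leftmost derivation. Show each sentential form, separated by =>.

S => pSl => ppSll => pppSlll => ppppSllll => pppppSlllll => ppppppSllllll => pppppppSlllllll => ppppppppSllllllll => ppppppppplllllllll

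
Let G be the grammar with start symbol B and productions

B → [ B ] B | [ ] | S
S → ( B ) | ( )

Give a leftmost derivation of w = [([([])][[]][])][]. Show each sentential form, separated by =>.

B => [B]B   [B → [ B ] B]
[B]B => [S]B   [B → S]
[S]B => [(B)]B   [S → ( B )]
[(B)]B => [([B]B)]B   [B → [ B ] B]
[([B]B)]B => [([S]B)]B   [B → S]
[([S]B)]B => [([(B)]B)]B   [S → ( B )]
[([(B)]B)]B => [([([])]B)]B   [B → [ ]]
[([([])]B)]B => [([([])][B]B)]B   [B → [ B ] B]
[([([])][B]B)]B => [([([])][[]]B)]B   [B → [ ]]
[([([])][[]]B)]B => [([([])][[]][])]B   [B → [ ]]
[([([])][[]][])]B => [([([])][[]][])][]   [B → [ ]]

B => [B]B => [S]B => [(B)]B => [([B]B)]B => [([S]B)]B => [([(B)]B)]B => [([([])]B)]B => [([([])][B]B)]B => [([([])][[]]B)]B => [([([])][[]][])]B => [([([])][[]][])][]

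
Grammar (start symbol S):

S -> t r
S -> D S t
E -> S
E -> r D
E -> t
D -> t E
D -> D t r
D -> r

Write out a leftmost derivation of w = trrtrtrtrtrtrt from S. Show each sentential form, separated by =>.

S => DSt   [S -> D S t]
DSt => DtrSt   [D -> D t r]
DtrSt => DtrtrSt   [D -> D t r]
DtrtrSt => DtrtrtrSt   [D -> D t r]
DtrtrtrSt => tEtrtrtrSt   [D -> t E]
tEtrtrtrSt => trDtrtrtrSt   [E -> r D]
trDtrtrtrSt => trDtrtrtrtrSt   [D -> D t r]
trDtrtrtrtrSt => trrtrtrtrtrSt   [D -> r]
trrtrtrtrtrSt => trrtrtrtrtrtrt   [S -> t r]

S=>DSt=>DtrSt=>DtrtrSt=>DtrtrtrSt=>tEtrtrtrSt=>trDtrtrtrSt=>trDtrtrtrtrSt=>trrtrtrtrtrSt=>trrtrtrtrtrtrt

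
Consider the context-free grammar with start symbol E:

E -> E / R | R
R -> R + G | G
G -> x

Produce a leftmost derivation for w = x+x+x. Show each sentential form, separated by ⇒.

E⇒R⇒R+G⇒R+G+G⇒G+G+G⇒x+G+G⇒x+x+G⇒x+x+x

E ⇒ R   [E -> R]
R ⇒ R+G   [R -> R + G]
R+G ⇒ R+G+G   [R -> R + G]
R+G+G ⇒ G+G+G   [R -> G]
G+G+G ⇒ x+G+G   [G -> x]
x+G+G ⇒ x+x+G   [G -> x]
x+x+G ⇒ x+x+x   [G -> x]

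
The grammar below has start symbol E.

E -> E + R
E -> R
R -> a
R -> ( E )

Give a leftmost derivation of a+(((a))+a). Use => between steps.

E => E+R => R+R => a+R => a+(E) => a+(E+R) => a+(R+R) => a+((E)+R) => a+((R)+R) => a+(((E))+R) => a+(((R))+R) => a+(((a))+R) => a+(((a))+a)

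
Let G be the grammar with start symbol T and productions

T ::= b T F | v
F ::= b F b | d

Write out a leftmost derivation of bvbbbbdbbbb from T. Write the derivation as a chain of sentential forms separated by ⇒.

T ⇒ bTF   [T ::= b T F]
bTF ⇒ bvF   [T ::= v]
bvF ⇒ bvbFb   [F ::= b F b]
bvbFb ⇒ bvbbFbb   [F ::= b F b]
bvbbFbb ⇒ bvbbbFbbb   [F ::= b F b]
bvbbbFbbb ⇒ bvbbbbFbbbb   [F ::= b F b]
bvbbbbFbbbb ⇒ bvbbbbdbbbb   [F ::= d]

T ⇒ bTF ⇒ bvF ⇒ bvbFb ⇒ bvbbFbb ⇒ bvbbbFbbb ⇒ bvbbbbFbbbb ⇒ bvbbbbdbbbb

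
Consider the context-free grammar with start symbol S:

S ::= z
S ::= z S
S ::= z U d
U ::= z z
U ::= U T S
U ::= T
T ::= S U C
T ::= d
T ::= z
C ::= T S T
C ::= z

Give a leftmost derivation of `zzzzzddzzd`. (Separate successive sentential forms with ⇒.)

S⇒zS⇒zzUd⇒zzTd⇒zzSUCd⇒zzzSUCd⇒zzzzSUCd⇒zzzzzUdUCd⇒zzzzzTdUCd⇒zzzzzddUCd⇒zzzzzddTCd⇒zzzzzddzCd⇒zzzzzddzzd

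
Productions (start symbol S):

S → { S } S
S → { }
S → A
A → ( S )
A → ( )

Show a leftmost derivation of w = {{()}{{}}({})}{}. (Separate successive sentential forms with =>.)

S=>{S}S=>{{S}S}S=>{{A}S}S=>{{()}S}S=>{{()}{S}S}S=>{{()}{{}}S}S=>{{()}{{}}A}S=>{{()}{{}}(S)}S=>{{()}{{}}({})}S=>{{()}{{}}({})}{}

S => {S}S   [S → { S } S]
{S}S => {{S}S}S   [S → { S } S]
{{S}S}S => {{A}S}S   [S → A]
{{A}S}S => {{()}S}S   [A → ( )]
{{()}S}S => {{()}{S}S}S   [S → { S } S]
{{()}{S}S}S => {{()}{{}}S}S   [S → { }]
{{()}{{}}S}S => {{()}{{}}A}S   [S → A]
{{()}{{}}A}S => {{()}{{}}(S)}S   [A → ( S )]
{{()}{{}}(S)}S => {{()}{{}}({})}S   [S → { }]
{{()}{{}}({})}S => {{()}{{}}({})}{}   [S → { }]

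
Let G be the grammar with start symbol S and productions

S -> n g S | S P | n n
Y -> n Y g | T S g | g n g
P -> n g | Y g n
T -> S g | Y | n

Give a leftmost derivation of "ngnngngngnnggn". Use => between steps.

S => ngS   [S -> n g S]
ngS => ngSP   [S -> S P]
ngSP => ngnnP   [S -> n n]
ngnnP => ngnnYgn   [P -> Y g n]
ngnnYgn => ngnnTSggn   [Y -> T S g]
ngnnTSggn => ngnnYSggn   [T -> Y]
ngnnYSggn => ngnngngSggn   [Y -> g n g]
ngnngngSggn => ngnngngngSggn   [S -> n g S]
ngnngngngSggn => ngnngngngnnggn   [S -> n n]

S => ngS => ngSP => ngnnP => ngnnYgn => ngnnTSggn => ngnnYSggn => ngnngngSggn => ngnngngngSggn => ngnngngngnnggn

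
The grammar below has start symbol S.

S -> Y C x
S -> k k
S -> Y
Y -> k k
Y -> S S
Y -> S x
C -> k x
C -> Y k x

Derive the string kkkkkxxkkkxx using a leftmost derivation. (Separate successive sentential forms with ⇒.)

S⇒YCx⇒SSCx⇒YCxSCx⇒SSCxSCx⇒kkSCxSCx⇒kkkkCxSCx⇒kkkkkxxSCx⇒kkkkkxxkkCx⇒kkkkkxxkkkxx

S ⇒ YCx   [S -> Y C x]
YCx ⇒ SSCx   [Y -> S S]
SSCx ⇒ YCxSCx   [S -> Y C x]
YCxSCx ⇒ SSCxSCx   [Y -> S S]
SSCxSCx ⇒ kkSCxSCx   [S -> k k]
kkSCxSCx ⇒ kkkkCxSCx   [S -> k k]
kkkkCxSCx ⇒ kkkkkxxSCx   [C -> k x]
kkkkkxxSCx ⇒ kkkkkxxkkCx   [S -> k k]
kkkkkxxkkCx ⇒ kkkkkxxkkkxx   [C -> k x]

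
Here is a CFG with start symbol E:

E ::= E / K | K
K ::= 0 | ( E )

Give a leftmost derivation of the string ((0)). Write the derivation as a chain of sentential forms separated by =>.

E => K => (E) => (K) => ((E)) => ((K)) => ((0))

E => K   [E ::= K]
K => (E)   [K ::= ( E )]
(E) => (K)   [E ::= K]
(K) => ((E))   [K ::= ( E )]
((E)) => ((K))   [E ::= K]
((K)) => ((0))   [K ::= 0]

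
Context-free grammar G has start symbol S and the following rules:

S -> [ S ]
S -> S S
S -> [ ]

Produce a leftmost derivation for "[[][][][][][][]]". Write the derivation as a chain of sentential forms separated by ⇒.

S ⇒ [S] ⇒ [SS] ⇒ [SSS] ⇒ [SSSS] ⇒ [SSSSS] ⇒ [SSSSSS] ⇒ [[]SSSSS] ⇒ [[]SSSSSS] ⇒ [[][]SSSSS] ⇒ [[][][]SSSS] ⇒ [[][][][]SSS] ⇒ [[][][][][]SS] ⇒ [[][][][][][]S] ⇒ [[][][][][][][]]

S ⇒ [S]   [S -> [ S ]]
[S] ⇒ [SS]   [S -> S S]
[SS] ⇒ [SSS]   [S -> S S]
[SSS] ⇒ [SSSS]   [S -> S S]
[SSSS] ⇒ [SSSSS]   [S -> S S]
[SSSSS] ⇒ [SSSSSS]   [S -> S S]
[SSSSSS] ⇒ [[]SSSSS]   [S -> [ ]]
[[]SSSSS] ⇒ [[]SSSSSS]   [S -> S S]
[[]SSSSSS] ⇒ [[][]SSSSS]   [S -> [ ]]
[[][]SSSSS] ⇒ [[][][]SSSS]   [S -> [ ]]
[[][][]SSSS] ⇒ [[][][][]SSS]   [S -> [ ]]
[[][][][]SSS] ⇒ [[][][][][]SS]   [S -> [ ]]
[[][][][][]SS] ⇒ [[][][][][][]S]   [S -> [ ]]
[[][][][][][]S] ⇒ [[][][][][][][]]   [S -> [ ]]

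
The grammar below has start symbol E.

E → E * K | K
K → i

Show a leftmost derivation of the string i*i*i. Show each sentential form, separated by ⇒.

E⇒E*K⇒E*K*K⇒K*K*K⇒i*K*K⇒i*i*K⇒i*i*i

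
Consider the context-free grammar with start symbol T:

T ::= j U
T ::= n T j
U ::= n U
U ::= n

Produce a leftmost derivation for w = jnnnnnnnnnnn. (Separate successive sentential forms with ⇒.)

T⇒jU⇒jnU⇒jnnU⇒jnnnU⇒jnnnnU⇒jnnnnnU⇒jnnnnnnU⇒jnnnnnnnU⇒jnnnnnnnnU⇒jnnnnnnnnnU⇒jnnnnnnnnnnU⇒jnnnnnnnnnnn

T ⇒ jU   [T ::= j U]
jU ⇒ jnU   [U ::= n U]
jnU ⇒ jnnU   [U ::= n U]
jnnU ⇒ jnnnU   [U ::= n U]
jnnnU ⇒ jnnnnU   [U ::= n U]
jnnnnU ⇒ jnnnnnU   [U ::= n U]
jnnnnnU ⇒ jnnnnnnU   [U ::= n U]
jnnnnnnU ⇒ jnnnnnnnU   [U ::= n U]
jnnnnnnnU ⇒ jnnnnnnnnU   [U ::= n U]
jnnnnnnnnU ⇒ jnnnnnnnnnU   [U ::= n U]
jnnnnnnnnnU ⇒ jnnnnnnnnnnU   [U ::= n U]
jnnnnnnnnnnU ⇒ jnnnnnnnnnnn   [U ::= n]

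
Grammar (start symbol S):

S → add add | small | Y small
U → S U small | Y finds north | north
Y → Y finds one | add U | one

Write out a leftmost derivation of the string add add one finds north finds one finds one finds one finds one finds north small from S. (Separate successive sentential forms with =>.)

S => Y small => add U small => add Y finds north small => add Y finds one finds north small => add Y finds one finds one finds north small => add Y finds one finds one finds one finds north small => add Y finds one finds one finds one finds one finds north small => add add U finds one finds one finds one finds one finds north small => add add Y finds north finds one finds one finds one finds one finds north small => add add one finds north finds one finds one finds one finds one finds north small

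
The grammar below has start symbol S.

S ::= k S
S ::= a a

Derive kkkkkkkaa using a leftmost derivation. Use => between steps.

S => kS   [S ::= k S]
kS => kkS   [S ::= k S]
kkS => kkkS   [S ::= k S]
kkkS => kkkkS   [S ::= k S]
kkkkS => kkkkkS   [S ::= k S]
kkkkkS => kkkkkkS   [S ::= k S]
kkkkkkS => kkkkkkkS   [S ::= k S]
kkkkkkkS => kkkkkkkaa   [S ::= a a]

S => kS => kkS => kkkS => kkkkS => kkkkkS => kkkkkkS => kkkkkkkS => kkkkkkkaa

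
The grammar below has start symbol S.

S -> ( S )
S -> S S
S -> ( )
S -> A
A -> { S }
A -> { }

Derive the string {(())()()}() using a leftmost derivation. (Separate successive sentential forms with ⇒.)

S⇒SS⇒AS⇒{S}S⇒{SS}S⇒{SSS}S⇒{(S)SS}S⇒{(())SS}S⇒{(())()S}S⇒{(())()()}S⇒{(())()()}()

S ⇒ SS   [S -> S S]
SS ⇒ AS   [S -> A]
AS ⇒ {S}S   [A -> { S }]
{S}S ⇒ {SS}S   [S -> S S]
{SS}S ⇒ {SSS}S   [S -> S S]
{SSS}S ⇒ {(S)SS}S   [S -> ( S )]
{(S)SS}S ⇒ {(())SS}S   [S -> ( )]
{(())SS}S ⇒ {(())()S}S   [S -> ( )]
{(())()S}S ⇒ {(())()()}S   [S -> ( )]
{(())()()}S ⇒ {(())()()}()   [S -> ( )]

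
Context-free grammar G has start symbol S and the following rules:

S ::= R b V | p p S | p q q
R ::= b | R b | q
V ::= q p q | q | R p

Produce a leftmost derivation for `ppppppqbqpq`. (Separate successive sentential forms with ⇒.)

S ⇒ ppS ⇒ ppppS ⇒ ppppppS ⇒ ppppppRbV ⇒ ppppppqbV ⇒ ppppppqbqpq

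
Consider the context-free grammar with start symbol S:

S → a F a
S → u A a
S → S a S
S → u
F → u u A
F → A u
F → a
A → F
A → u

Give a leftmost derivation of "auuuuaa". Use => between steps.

S=>aFa=>auuAa=>auuFa=>auuuuAa=>auuuuFa=>auuuuaa

S => aFa   [S → a F a]
aFa => auuAa   [F → u u A]
auuAa => auuFa   [A → F]
auuFa => auuuuAa   [F → u u A]
auuuuAa => auuuuFa   [A → F]
auuuuFa => auuuuaa   [F → a]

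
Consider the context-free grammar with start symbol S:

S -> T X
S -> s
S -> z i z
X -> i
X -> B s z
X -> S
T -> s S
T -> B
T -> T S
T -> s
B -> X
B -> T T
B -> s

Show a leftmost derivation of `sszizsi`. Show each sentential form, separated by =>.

S => TX => TSX => sSX => sTXX => ssSXX => sszizXX => sszizSX => sszizsX => sszizsi

S => TX   [S -> T X]
TX => TSX   [T -> T S]
TSX => sSX   [T -> s]
sSX => sTXX   [S -> T X]
sTXX => ssSXX   [T -> s S]
ssSXX => sszizXX   [S -> z i z]
sszizXX => sszizSX   [X -> S]
sszizSX => sszizsX   [S -> s]
sszizsX => sszizsi   [X -> i]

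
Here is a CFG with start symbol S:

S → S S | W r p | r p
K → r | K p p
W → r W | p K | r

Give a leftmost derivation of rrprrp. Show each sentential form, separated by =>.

S=>SS=>WrpS=>rrpS=>rrpWrp=>rrprrp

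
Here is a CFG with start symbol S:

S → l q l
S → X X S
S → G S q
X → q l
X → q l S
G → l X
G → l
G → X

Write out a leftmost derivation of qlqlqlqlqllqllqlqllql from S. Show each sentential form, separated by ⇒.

S ⇒ XXS ⇒ qlSXS ⇒ qlXXSXS ⇒ qlqlXSXS ⇒ qlqlqlSSXS ⇒ qlqlqlXXSSXS ⇒ qlqlqlqlXSSXS ⇒ qlqlqlqlqlSSXS ⇒ qlqlqlqlqllqlSXS ⇒ qlqlqlqlqllqllqlXS ⇒ qlqlqlqlqllqllqlqlS ⇒ qlqlqlqlqllqllqlqllql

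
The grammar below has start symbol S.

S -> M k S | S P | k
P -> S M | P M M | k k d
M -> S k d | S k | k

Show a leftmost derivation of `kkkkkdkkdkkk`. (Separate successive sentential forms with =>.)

S => MkS => SkkS => SPkkS => SPPkkS => MkSPPkkS => kkSPPkkS => kkkPPkkS => kkkkkdPkkS => kkkkkdkkdkkS => kkkkkdkkdkkk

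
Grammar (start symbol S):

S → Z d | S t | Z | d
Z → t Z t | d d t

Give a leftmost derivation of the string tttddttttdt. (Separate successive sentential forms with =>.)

S => St   [S → S t]
St => Zdt   [S → Z d]
Zdt => tZtdt   [Z → t Z t]
tZtdt => ttZttdt   [Z → t Z t]
ttZttdt => tttZtttdt   [Z → t Z t]
tttZtttdt => tttddttttdt   [Z → d d t]

S => St => Zdt => tZtdt => ttZttdt => tttZtttdt => tttddttttdt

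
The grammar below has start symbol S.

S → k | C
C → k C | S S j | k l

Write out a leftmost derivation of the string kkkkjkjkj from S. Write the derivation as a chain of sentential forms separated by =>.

S => C => kC => kkC => kkSSj => kkCSj => kkSSjSj => kkCSjSj => kkSSjSjSj => kkkSjSjSj => kkkkjSjSj => kkkkjkjSj => kkkkjkjkj

S => C   [S → C]
C => kC   [C → k C]
kC => kkC   [C → k C]
kkC => kkSSj   [C → S S j]
kkSSj => kkCSj   [S → C]
kkCSj => kkSSjSj   [C → S S j]
kkSSjSj => kkCSjSj   [S → C]
kkCSjSj => kkSSjSjSj   [C → S S j]
kkSSjSjSj => kkkSjSjSj   [S → k]
kkkSjSjSj => kkkkjSjSj   [S → k]
kkkkjSjSj => kkkkjkjSj   [S → k]
kkkkjkjSj => kkkkjkjkj   [S → k]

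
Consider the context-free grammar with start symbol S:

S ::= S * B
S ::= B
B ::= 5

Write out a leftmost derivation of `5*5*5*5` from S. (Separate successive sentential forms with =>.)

S => S*B => S*B*B => S*B*B*B => B*B*B*B => 5*B*B*B => 5*5*B*B => 5*5*5*B => 5*5*5*5

S => S*B   [S ::= S * B]
S*B => S*B*B   [S ::= S * B]
S*B*B => S*B*B*B   [S ::= S * B]
S*B*B*B => B*B*B*B   [S ::= B]
B*B*B*B => 5*B*B*B   [B ::= 5]
5*B*B*B => 5*5*B*B   [B ::= 5]
5*5*B*B => 5*5*5*B   [B ::= 5]
5*5*5*B => 5*5*5*5   [B ::= 5]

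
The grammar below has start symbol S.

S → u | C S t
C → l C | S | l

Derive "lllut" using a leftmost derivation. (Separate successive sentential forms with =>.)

S => CSt => lCSt => llCSt => lllSt => lllut

S => CSt   [S → C S t]
CSt => lCSt   [C → l C]
lCSt => llCSt   [C → l C]
llCSt => lllSt   [C → l]
lllSt => lllut   [S → u]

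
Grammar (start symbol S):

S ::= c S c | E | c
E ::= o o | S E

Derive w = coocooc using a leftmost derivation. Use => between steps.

S => cSc => cEc => cSEc => cEEc => cooEc => cooSEc => coocEc => coocooc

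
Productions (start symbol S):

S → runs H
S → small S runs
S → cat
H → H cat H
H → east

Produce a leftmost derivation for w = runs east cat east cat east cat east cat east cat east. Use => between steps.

S => runs H   [S → runs H]
runs H => runs H cat H   [H → H cat H]
runs H cat H => runs H cat H cat H   [H → H cat H]
runs H cat H cat H => runs H cat H cat H cat H   [H → H cat H]
runs H cat H cat H cat H => runs H cat H cat H cat H cat H   [H → H cat H]
runs H cat H cat H cat H cat H => runs H cat H cat H cat H cat H cat H   [H → H cat H]
runs H cat H cat H cat H cat H cat H => runs east cat H cat H cat H cat H cat H   [H → east]
runs east cat H cat H cat H cat H cat H => runs east cat east cat H cat H cat H cat H   [H → east]
runs east cat east cat H cat H cat H cat H => runs east cat east cat east cat H cat H cat H   [H → east]
runs east cat east cat east cat H cat H cat H => runs east cat east cat east cat east cat H cat H   [H → east]
runs east cat east cat east cat east cat H cat H => runs east cat east cat east cat east cat east cat H   [H → east]
runs east cat east cat east cat east cat east cat H => runs east cat east cat east cat east cat east cat east   [H → east]

S => runs H => runs H cat H => runs H cat H cat H => runs H cat H cat H cat H => runs H cat H cat H cat H cat H => runs H cat H cat H cat H cat H cat H => runs east cat H cat H cat H cat H cat H => runs east cat east cat H cat H cat H cat H => runs east cat east cat east cat H cat H cat H => runs east cat east cat east cat east cat H cat H => runs east cat east cat east cat east cat east cat H => runs east cat east cat east cat east cat east cat east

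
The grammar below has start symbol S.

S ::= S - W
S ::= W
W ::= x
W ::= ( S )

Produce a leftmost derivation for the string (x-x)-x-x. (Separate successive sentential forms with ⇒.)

S ⇒ S-W ⇒ S-W-W ⇒ W-W-W ⇒ (S)-W-W ⇒ (S-W)-W-W ⇒ (W-W)-W-W ⇒ (x-W)-W-W ⇒ (x-x)-W-W ⇒ (x-x)-x-W ⇒ (x-x)-x-x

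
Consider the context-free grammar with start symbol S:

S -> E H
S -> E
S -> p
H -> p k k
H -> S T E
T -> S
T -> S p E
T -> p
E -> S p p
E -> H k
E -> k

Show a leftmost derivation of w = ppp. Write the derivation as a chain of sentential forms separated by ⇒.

S ⇒ E   [S -> E]
E ⇒ Spp   [E -> S p p]
Spp ⇒ ppp   [S -> p]

S ⇒ E ⇒ Spp ⇒ ppp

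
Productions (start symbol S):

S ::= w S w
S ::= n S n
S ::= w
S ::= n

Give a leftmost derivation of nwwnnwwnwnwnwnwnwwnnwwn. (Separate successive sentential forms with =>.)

S => nSn   [S ::= n S n]
nSn => nwSwn   [S ::= w S w]
nwSwn => nwwSwwn   [S ::= w S w]
nwwSwwn => nwwnSnwwn   [S ::= n S n]
nwwnSnwwn => nwwnnSnnwwn   [S ::= n S n]
nwwnnSnnwwn => nwwnnwSwnnwwn   [S ::= w S w]
nwwnnwSwnnwwn => nwwnnwwSwwnnwwn   [S ::= w S w]
nwwnnwwSwwnnwwn => nwwnnwwnSnwwnnwwn   [S ::= n S n]
nwwnnwwnSnwwnnwwn => nwwnnwwnwSwnwwnnwwn   [S ::= w S w]
nwwnnwwnwSwnwwnnwwn => nwwnnwwnwnSnwnwwnnwwn   [S ::= n S n]
nwwnnwwnwnSnwnwwnnwwn => nwwnnwwnwnwSwnwnwwnnwwn   [S ::= w S w]
nwwnnwwnwnwSwnwnwwnnwwn => nwwnnwwnwnwnwnwnwwnnwwn   [S ::= n]

S => nSn => nwSwn => nwwSwwn => nwwnSnwwn => nwwnnSnnwwn => nwwnnwSwnnwwn => nwwnnwwSwwnnwwn => nwwnnwwnSnwwnnwwn => nwwnnwwnwSwnwwnnwwn => nwwnnwwnwnSnwnwwnnwwn => nwwnnwwnwnwSwnwnwwnnwwn => nwwnnwwnwnwnwnwnwwnnwwn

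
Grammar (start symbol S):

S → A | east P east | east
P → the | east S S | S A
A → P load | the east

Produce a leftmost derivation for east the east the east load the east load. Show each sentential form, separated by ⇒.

S ⇒ A ⇒ P load ⇒ S A load ⇒ A A load ⇒ P load A load ⇒ S A load A load ⇒ east P east A load A load ⇒ east the east A load A load ⇒ east the east the east load A load ⇒ east the east the east load the east load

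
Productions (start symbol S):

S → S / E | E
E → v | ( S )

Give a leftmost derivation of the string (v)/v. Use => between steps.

S=>S/E=>E/E=>(S)/E=>(E)/E=>(v)/E=>(v)/v

S => S/E   [S → S / E]
S/E => E/E   [S → E]
E/E => (S)/E   [E → ( S )]
(S)/E => (E)/E   [S → E]
(E)/E => (v)/E   [E → v]
(v)/E => (v)/v   [E → v]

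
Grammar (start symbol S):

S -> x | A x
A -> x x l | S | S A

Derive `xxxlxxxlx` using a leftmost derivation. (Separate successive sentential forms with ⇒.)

S ⇒ Ax   [S -> A x]
Ax ⇒ SAx   [A -> S A]
SAx ⇒ AxAx   [S -> A x]
AxAx ⇒ SAxAx   [A -> S A]
SAxAx ⇒ xAxAx   [S -> x]
xAxAx ⇒ xxxlxAx   [A -> x x l]
xxxlxAx ⇒ xxxlxxxlx   [A -> x x l]

S⇒Ax⇒SAx⇒AxAx⇒SAxAx⇒xAxAx⇒xxxlxAx⇒xxxlxxxlx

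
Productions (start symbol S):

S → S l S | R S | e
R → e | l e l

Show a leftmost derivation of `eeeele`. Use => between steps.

S => RS => eS => eRS => eeS => eeRS => eeeS => eeeSlS => eeeelS => eeeele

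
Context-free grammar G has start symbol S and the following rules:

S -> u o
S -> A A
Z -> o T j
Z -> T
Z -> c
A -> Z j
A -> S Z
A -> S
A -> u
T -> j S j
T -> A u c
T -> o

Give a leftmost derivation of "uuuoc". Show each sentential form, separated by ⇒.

S ⇒ AA ⇒ uA ⇒ uS ⇒ uAA ⇒ uuA ⇒ uuSZ ⇒ uuuoZ ⇒ uuuoc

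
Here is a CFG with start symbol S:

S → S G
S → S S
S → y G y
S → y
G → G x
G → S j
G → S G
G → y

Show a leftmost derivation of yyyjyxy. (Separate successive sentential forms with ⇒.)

S ⇒ SG   [S → S G]
SG ⇒ SGG   [S → S G]
SGG ⇒ SGGG   [S → S G]
SGGG ⇒ SSGGG   [S → S S]
SSGGG ⇒ ySGGG   [S → y]
ySGGG ⇒ yyGGG   [S → y]
yyGGG ⇒ yySjGG   [G → S j]
yySjGG ⇒ yyyjGG   [S → y]
yyyjGG ⇒ yyyjGxG   [G → G x]
yyyjGxG ⇒ yyyjyxG   [G → y]
yyyjyxG ⇒ yyyjyxy   [G → y]

S ⇒ SG ⇒ SGG ⇒ SGGG ⇒ SSGGG ⇒ ySGGG ⇒ yyGGG ⇒ yySjGG ⇒ yyyjGG ⇒ yyyjGxG ⇒ yyyjyxG ⇒ yyyjyxy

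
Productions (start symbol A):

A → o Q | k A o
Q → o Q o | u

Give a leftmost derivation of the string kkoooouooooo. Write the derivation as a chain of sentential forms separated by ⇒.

A ⇒ kAo   [A → k A o]
kAo ⇒ kkAoo   [A → k A o]
kkAoo ⇒ kkoQoo   [A → o Q]
kkoQoo ⇒ kkooQooo   [Q → o Q o]
kkooQooo ⇒ kkoooQoooo   [Q → o Q o]
kkoooQoooo ⇒ kkooooQooooo   [Q → o Q o]
kkooooQooooo ⇒ kkoooouooooo   [Q → u]

A⇒kAo⇒kkAoo⇒kkoQoo⇒kkooQooo⇒kkoooQoooo⇒kkooooQooooo⇒kkoooouooooo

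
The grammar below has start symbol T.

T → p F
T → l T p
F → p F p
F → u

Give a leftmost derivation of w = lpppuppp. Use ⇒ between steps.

T ⇒ lTp   [T → l T p]
lTp ⇒ lpFp   [T → p F]
lpFp ⇒ lppFpp   [F → p F p]
lppFpp ⇒ lpppFppp   [F → p F p]
lpppFppp ⇒ lpppuppp   [F → u]

T ⇒ lTp ⇒ lpFp ⇒ lppFpp ⇒ lpppFppp ⇒ lpppuppp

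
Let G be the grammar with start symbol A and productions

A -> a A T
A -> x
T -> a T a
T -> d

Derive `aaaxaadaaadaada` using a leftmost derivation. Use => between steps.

A => aAT   [A -> a A T]
aAT => aaATT   [A -> a A T]
aaATT => aaaATTT   [A -> a A T]
aaaATTT => aaaxTTT   [A -> x]
aaaxTTT => aaaxaTaTT   [T -> a T a]
aaaxaTaTT => aaaxaaTaaTT   [T -> a T a]
aaaxaaTaaTT => aaaxaadaaTT   [T -> d]
aaaxaadaaTT => aaaxaadaaaTaT   [T -> a T a]
aaaxaadaaaTaT => aaaxaadaaadaT   [T -> d]
aaaxaadaaadaT => aaaxaadaaadaaTa   [T -> a T a]
aaaxaadaaadaaTa => aaaxaadaaadaada   [T -> d]

A=>aAT=>aaATT=>aaaATTT=>aaaxTTT=>aaaxaTaTT=>aaaxaaTaaTT=>aaaxaadaaTT=>aaaxaadaaaTaT=>aaaxaadaaadaT=>aaaxaadaaadaaTa=>aaaxaadaaadaada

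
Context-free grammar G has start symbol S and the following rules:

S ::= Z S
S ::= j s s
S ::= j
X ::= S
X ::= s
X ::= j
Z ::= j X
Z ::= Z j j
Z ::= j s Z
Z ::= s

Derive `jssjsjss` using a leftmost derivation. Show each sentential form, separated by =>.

S => ZS   [S ::= Z S]
ZS => jsZS   [Z ::= j s Z]
jsZS => jssS   [Z ::= s]
jssS => jssZS   [S ::= Z S]
jssZS => jssjXS   [Z ::= j X]
jssjXS => jssjsS   [X ::= s]
jssjsS => jssjsjss   [S ::= j s s]

S=>ZS=>jsZS=>jssS=>jssZS=>jssjXS=>jssjsS=>jssjsjss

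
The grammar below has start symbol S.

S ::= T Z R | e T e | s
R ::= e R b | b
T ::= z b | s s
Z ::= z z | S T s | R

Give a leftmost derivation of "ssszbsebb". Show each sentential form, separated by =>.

S=>TZR=>ssZR=>ssSTsR=>sssTsR=>ssszbsR=>ssszbseRb=>ssszbsebb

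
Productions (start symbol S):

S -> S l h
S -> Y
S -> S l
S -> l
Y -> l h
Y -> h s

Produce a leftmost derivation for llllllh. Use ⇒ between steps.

S⇒Slh⇒Sllh⇒Slllh⇒Sllllh⇒Slllllh⇒llllllh

S ⇒ Slh   [S -> S l h]
Slh ⇒ Sllh   [S -> S l]
Sllh ⇒ Slllh   [S -> S l]
Slllh ⇒ Sllllh   [S -> S l]
Sllllh ⇒ Slllllh   [S -> S l]
Slllllh ⇒ llllllh   [S -> l]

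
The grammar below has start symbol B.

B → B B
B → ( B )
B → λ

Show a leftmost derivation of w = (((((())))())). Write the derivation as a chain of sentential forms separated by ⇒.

B⇒(B)⇒((B))⇒((BB))⇒(((B)B))⇒(((BB)B))⇒((((B)B)B))⇒((((BB)B)B))⇒(((((B)B)B)B))⇒((((((B))B)B)B))⇒(((((())B)B)B))⇒(((((()))B)B))⇒(((((())))B))⇒(((((())))(B)))⇒(((((())))()))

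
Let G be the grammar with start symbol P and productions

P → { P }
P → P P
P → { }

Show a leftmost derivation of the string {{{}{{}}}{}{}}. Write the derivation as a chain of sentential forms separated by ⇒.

P⇒{P}⇒{PP}⇒{PPP}⇒{{P}PP}⇒{{PP}PP}⇒{{{}P}PP}⇒{{{}{P}}PP}⇒{{{}{{}}}PP}⇒{{{}{{}}}{}P}⇒{{{}{{}}}{}{}}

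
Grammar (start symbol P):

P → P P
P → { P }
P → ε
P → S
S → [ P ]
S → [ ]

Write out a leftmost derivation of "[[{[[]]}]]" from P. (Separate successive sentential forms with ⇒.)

P⇒S⇒[P]⇒[S]⇒[[P]]⇒[[{P}]]⇒[[{S}]]⇒[[{[P]}]]⇒[[{[S]}]]⇒[[{[[]]}]]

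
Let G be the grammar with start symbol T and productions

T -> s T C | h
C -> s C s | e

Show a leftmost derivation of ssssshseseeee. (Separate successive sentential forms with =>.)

T=>sTC=>ssTCC=>sssTCCC=>ssssTCCCC=>sssssTCCCCC=>ssssshCCCCC=>ssssshsCsCCCC=>ssssshsesCCCC=>ssssshseseCCC=>ssssshseseeCC=>ssssshseseeeC=>ssssshseseeee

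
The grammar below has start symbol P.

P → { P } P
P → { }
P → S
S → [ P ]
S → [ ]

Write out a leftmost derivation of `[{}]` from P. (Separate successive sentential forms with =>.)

P => S => [P] => [{}]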